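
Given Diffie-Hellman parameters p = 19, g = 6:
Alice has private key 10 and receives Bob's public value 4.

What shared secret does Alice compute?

Step 1: s = B^a mod p = 4^10 mod 19.
  4^1 mod 19 = 4
  4^2 mod 19 = (4 * 4) mod 19 = 16
  4^3 mod 19 = (16 * 4) mod 19 = 7
  4^4 mod 19 = (7 * 4) mod 19 = 9
  4^5 mod 19 = (9 * 4) mod 19 = 17
  4^6 mod 19 = (17 * 4) mod 19 = 11
  4^7 mod 19 = (11 * 4) mod 19 = 6
  4^8 mod 19 = (6 * 4) mod 19 = 5
  4^9 mod 19 = (5 * 4) mod 19 = 1
  4^10 mod 19 = (1 * 4) mod 19 = 4
Result: shared secret = 4.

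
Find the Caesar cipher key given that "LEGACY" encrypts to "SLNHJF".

Step 1: Compare first letters: L (position 11) -> S (position 18).
Step 2: Shift = (18 - 11) mod 26 = 7.
The shift value is 7.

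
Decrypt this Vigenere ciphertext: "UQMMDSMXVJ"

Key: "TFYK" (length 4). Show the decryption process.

Step 1: Key 'TFYK' has length 4. Extended key: TFYKTFYKTF
Step 2: Decrypt each position:
  U(20) - T(19) = 1 = B
  Q(16) - F(5) = 11 = L
  M(12) - Y(24) = 14 = O
  M(12) - K(10) = 2 = C
  D(3) - T(19) = 10 = K
  S(18) - F(5) = 13 = N
  M(12) - Y(24) = 14 = O
  X(23) - K(10) = 13 = N
  V(21) - T(19) = 2 = C
  J(9) - F(5) = 4 = E
Plaintext: BLOCKNONCE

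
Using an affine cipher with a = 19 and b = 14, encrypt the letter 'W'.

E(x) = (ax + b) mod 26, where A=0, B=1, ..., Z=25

Step 1: Convert 'W' to number: x = 22.
Step 2: E(22) = (19 * 22 + 14) mod 26 = 432 mod 26 = 16.
Step 3: Convert 16 back to letter: Q.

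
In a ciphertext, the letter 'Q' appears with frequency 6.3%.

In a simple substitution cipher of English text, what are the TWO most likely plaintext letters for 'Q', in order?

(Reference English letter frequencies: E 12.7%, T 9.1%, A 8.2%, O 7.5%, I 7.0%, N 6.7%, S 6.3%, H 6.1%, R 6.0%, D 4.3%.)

Step 1: Observed frequency of 'Q' is 6.3%.
Step 2: Compute distances to each reference frequency and sort:
  S (6.3%): difference = 0.0% <-- BEST
  H (6.1%): difference = 0.2% <-- RUNNER-UP
  R (6.0%): difference = 0.3%
  N (6.7%): difference = 0.4%
  I (7.0%): difference = 0.7%
Step 3: Most likely is 'S' (6.3%, diff 0.0%); second most likely is 'H' (6.1%, diff 0.2%).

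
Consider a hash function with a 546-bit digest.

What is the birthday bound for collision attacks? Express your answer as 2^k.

Step 1: The birthday paradox gives collision probability ~50% after sqrt(2^n) = 2^(n/2) hashes.
Step 2: For 546-bit output: 2^(546/2) = 2^273.
Step 3: Approximately 2^273 hash computations needed.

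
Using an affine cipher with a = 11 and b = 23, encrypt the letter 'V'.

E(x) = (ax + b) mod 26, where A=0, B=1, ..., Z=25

Step 1: Convert 'V' to number: x = 21.
Step 2: E(21) = (11 * 21 + 23) mod 26 = 254 mod 26 = 20.
Step 3: Convert 20 back to letter: U.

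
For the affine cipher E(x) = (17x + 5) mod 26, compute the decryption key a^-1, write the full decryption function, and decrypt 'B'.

Step 1: Find a^-1, the modular inverse of 17 mod 26.
Step 2: We need 17 * a^-1 = 1 (mod 26).
Step 3: 17 * 23 = 391 = 15 * 26 + 1, so a^-1 = 23.
Step 4: D(y) = 23(y - 5) mod 26.
Step 5: Apply to 'B' (y = 1): D(1) = 23 * (1 - 5) mod 26 = 23 * -4 mod 26 = 12 -> 'M'.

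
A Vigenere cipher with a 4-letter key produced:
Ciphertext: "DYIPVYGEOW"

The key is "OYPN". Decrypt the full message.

Step 1: Key 'OYPN' has length 4. Extended key: OYPNOYPNOY
Step 2: Decrypt each position:
  D(3) - O(14) = 15 = P
  Y(24) - Y(24) = 0 = A
  I(8) - P(15) = 19 = T
  P(15) - N(13) = 2 = C
  V(21) - O(14) = 7 = H
  Y(24) - Y(24) = 0 = A
  G(6) - P(15) = 17 = R
  E(4) - N(13) = 17 = R
  O(14) - O(14) = 0 = A
  W(22) - Y(24) = 24 = Y
Plaintext: PATCHARRAY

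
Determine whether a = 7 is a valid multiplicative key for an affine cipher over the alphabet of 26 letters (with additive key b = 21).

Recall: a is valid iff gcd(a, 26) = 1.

Step 1: Compute gcd(7, 26).
Step 2: gcd(7, 26) = 1.
Since gcd = 1, 7 is coprime with 26, so it is a valid key.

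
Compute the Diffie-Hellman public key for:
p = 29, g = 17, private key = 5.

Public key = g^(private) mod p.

Step 1: A = g^a mod p = 17^5 mod 29.
  17^1 mod 29 = 17
  17^2 mod 29 = (17 * 17) mod 29 = 28
  17^3 mod 29 = (28 * 17) mod 29 = 12
  17^4 mod 29 = (12 * 17) mod 29 = 1
  17^5 mod 29 = (1 * 17) mod 29 = 17
Result: A = 17.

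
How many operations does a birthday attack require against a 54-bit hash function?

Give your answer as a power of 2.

Step 1: The birthday paradox gives collision probability ~50% after sqrt(2^n) = 2^(n/2) hashes.
Step 2: For 54-bit output: 2^(54/2) = 2^27.
Step 3: Approximately 2^27 hash computations needed.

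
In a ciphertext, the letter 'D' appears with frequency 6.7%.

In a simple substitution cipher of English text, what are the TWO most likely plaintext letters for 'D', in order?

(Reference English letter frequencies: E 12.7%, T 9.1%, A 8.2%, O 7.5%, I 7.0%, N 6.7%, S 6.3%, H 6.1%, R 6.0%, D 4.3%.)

Step 1: Observed frequency of 'D' is 6.7%.
Step 2: Compute distances to each reference frequency and sort:
  N (6.7%): difference = 0.0% <-- BEST
  I (7.0%): difference = 0.3% <-- RUNNER-UP
  S (6.3%): difference = 0.4%
  H (6.1%): difference = 0.6%
  R (6.0%): difference = 0.7%
Step 3: Most likely is 'N' (6.7%, diff 0.0%); second most likely is 'I' (7.0%, diff 0.3%).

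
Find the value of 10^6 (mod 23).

Step 1: Compute 10^6 mod 23 step by step, reducing modulo 23 at each step.
  10^1 mod 23 = 10
  10^2 mod 23 = (10 * 10) mod 23 = 8
  10^3 mod 23 = (8 * 10) mod 23 = 11
  10^4 mod 23 = (11 * 10) mod 23 = 18
  10^5 mod 23 = (18 * 10) mod 23 = 19
  10^6 mod 23 = (19 * 10) mod 23 = 6
Step 2: Result = 6.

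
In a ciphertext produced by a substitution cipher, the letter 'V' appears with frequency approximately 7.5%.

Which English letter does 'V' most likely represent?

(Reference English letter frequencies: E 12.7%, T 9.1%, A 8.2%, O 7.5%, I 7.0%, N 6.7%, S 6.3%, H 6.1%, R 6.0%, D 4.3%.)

Step 1: The observed frequency is 7.5%.
Step 2: Compare with English frequencies:
  E: 12.7% (difference: 5.2%)
  T: 9.1% (difference: 1.6%)
  A: 8.2% (difference: 0.7%)
  O: 7.5% (difference: 0.0%) <-- closest
  I: 7.0% (difference: 0.5%)
  N: 6.7% (difference: 0.8%)
  S: 6.3% (difference: 1.2%)
  H: 6.1% (difference: 1.4%)
  R: 6.0% (difference: 1.5%)
  D: 4.3% (difference: 3.2%)
Step 3: 'V' most likely represents 'O' (frequency 7.5%).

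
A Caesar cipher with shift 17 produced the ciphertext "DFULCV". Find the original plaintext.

Step 1: Reverse the shift by subtracting 17 from each letter position.
  D (position 3) -> position (3-17) mod 26 = 12 -> M
  F (position 5) -> position (5-17) mod 26 = 14 -> O
  U (position 20) -> position (20-17) mod 26 = 3 -> D
  L (position 11) -> position (11-17) mod 26 = 20 -> U
  C (position 2) -> position (2-17) mod 26 = 11 -> L
  V (position 21) -> position (21-17) mod 26 = 4 -> E
Decrypted message: MODULE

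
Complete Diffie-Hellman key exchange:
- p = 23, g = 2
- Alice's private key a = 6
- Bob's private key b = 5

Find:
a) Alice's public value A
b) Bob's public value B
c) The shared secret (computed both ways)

Step 1: A = g^a mod p = 2^6 mod 23 = 18.
Step 2: B = g^b mod p = 2^5 mod 23 = 9.
Step 3: Alice computes s = B^a mod p = 9^6 mod 23 = 3.
Step 4: Bob computes s = A^b mod p = 18^5 mod 23 = 3.
Both sides agree: shared secret = 3.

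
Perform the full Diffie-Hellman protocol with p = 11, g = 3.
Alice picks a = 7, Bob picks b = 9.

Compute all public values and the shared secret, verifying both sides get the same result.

Step 1: A = g^a mod p = 3^7 mod 11 = 9.
Step 2: B = g^b mod p = 3^9 mod 11 = 4.
Step 3: Alice computes s = B^a mod p = 4^7 mod 11 = 5.
Step 4: Bob computes s = A^b mod p = 9^9 mod 11 = 5.
Both sides agree: shared secret = 5.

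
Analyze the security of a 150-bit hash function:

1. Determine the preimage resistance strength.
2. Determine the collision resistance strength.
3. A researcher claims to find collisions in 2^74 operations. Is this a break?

Step 1: Preimage resistance requires brute-force of 2^150 operations.
Step 2: Collision resistance (birthday bound) = 2^(150/2) = 2^75.
Step 3: The claimed attack costs 2^74 operations.
Step 4: Since 2^74 < 2^75, the claimed attack beats the generic birthday bound, so collision resistance is broken.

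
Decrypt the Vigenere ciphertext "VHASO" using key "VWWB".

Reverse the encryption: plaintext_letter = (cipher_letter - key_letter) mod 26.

Step 1: Extend key: VWWBV
Step 2: Decrypt each letter (c - k) mod 26:
  V(21) - V(21) = (21-21) mod 26 = 0 = A
  H(7) - W(22) = (7-22) mod 26 = 11 = L
  A(0) - W(22) = (0-22) mod 26 = 4 = E
  S(18) - B(1) = (18-1) mod 26 = 17 = R
  O(14) - V(21) = (14-21) mod 26 = 19 = T
Plaintext: ALERT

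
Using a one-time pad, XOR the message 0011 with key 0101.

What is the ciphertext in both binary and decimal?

Step 1: Write out the XOR operation bit by bit:
  Message: 0011
  Key:     0101
  XOR:     0110
Step 2: Convert to decimal: 0110 = 6.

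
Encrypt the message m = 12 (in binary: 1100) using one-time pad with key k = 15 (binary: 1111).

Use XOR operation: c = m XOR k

Step 1: Write out the XOR operation bit by bit:
  Message: 1100
  Key:     1111
  XOR:     0011
Step 2: Convert to decimal: 0011 = 3.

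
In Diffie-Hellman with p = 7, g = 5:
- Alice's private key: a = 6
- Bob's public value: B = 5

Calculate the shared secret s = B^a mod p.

Step 1: s = B^a mod p = 5^6 mod 7.
  5^1 mod 7 = 5
  5^2 mod 7 = (5 * 5) mod 7 = 4
  5^3 mod 7 = (4 * 5) mod 7 = 6
  5^4 mod 7 = (6 * 5) mod 7 = 2
  5^5 mod 7 = (2 * 5) mod 7 = 3
  5^6 mod 7 = (3 * 5) mod 7 = 1
Result: shared secret = 1.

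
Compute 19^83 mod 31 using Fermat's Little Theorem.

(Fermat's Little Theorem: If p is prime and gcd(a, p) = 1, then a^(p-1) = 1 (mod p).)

Step 1: Since 31 is prime, by Fermat's Little Theorem: 19^30 = 1 (mod 31).
Step 2: Reduce exponent: 83 mod 30 = 23.
Step 3: So 19^83 = 19^23 (mod 31).
Step 4: 19^23 mod 31 = 9.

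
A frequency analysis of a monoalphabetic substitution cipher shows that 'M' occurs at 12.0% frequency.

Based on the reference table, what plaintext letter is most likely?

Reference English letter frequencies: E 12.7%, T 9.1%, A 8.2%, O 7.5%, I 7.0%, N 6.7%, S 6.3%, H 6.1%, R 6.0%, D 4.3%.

Step 1: The observed frequency is 12.0%.
Step 2: Compare with English frequencies:
  E: 12.7% (difference: 0.7%) <-- closest
  T: 9.1% (difference: 2.9%)
  A: 8.2% (difference: 3.8%)
  O: 7.5% (difference: 4.5%)
  I: 7.0% (difference: 5.0%)
  N: 6.7% (difference: 5.3%)
  S: 6.3% (difference: 5.7%)
  H: 6.1% (difference: 5.9%)
  R: 6.0% (difference: 6.0%)
  D: 4.3% (difference: 7.7%)
Step 3: 'M' most likely represents 'E' (frequency 12.7%).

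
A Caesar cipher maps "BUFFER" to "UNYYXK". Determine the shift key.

Step 1: Compare first letters: B (position 1) -> U (position 20).
Step 2: Shift = (20 - 1) mod 26 = 19.
The shift value is 19.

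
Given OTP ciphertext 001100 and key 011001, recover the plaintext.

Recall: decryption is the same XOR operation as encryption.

Step 1: XOR ciphertext with key:
  Ciphertext: 001100
  Key:        011001
  XOR:        010101
Step 2: Plaintext = 010101 = 21 in decimal.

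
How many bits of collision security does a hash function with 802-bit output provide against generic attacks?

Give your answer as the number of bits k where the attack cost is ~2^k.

Step 1: The hash has a 802-bit output.
Step 2: Collision resistance means it should be infeasible to find any x != y with h(x) = h(y).
By the birthday bound, a generic collision search succeeds after about sqrt(2^802) = 2^(802/2) = 2^401 evaluations.
Step 3: Security level = 401 bits.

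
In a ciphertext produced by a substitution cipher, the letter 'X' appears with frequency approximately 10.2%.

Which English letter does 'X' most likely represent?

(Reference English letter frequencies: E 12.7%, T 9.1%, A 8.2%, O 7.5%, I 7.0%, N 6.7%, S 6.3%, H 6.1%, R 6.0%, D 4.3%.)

Step 1: The observed frequency is 10.2%.
Step 2: Compare with English frequencies:
  E: 12.7% (difference: 2.5%)
  T: 9.1% (difference: 1.1%) <-- closest
  A: 8.2% (difference: 2.0%)
  O: 7.5% (difference: 2.7%)
  I: 7.0% (difference: 3.2%)
  N: 6.7% (difference: 3.5%)
  S: 6.3% (difference: 3.9%)
  H: 6.1% (difference: 4.1%)
  R: 6.0% (difference: 4.2%)
  D: 4.3% (difference: 5.9%)
Step 3: 'X' most likely represents 'T' (frequency 9.1%).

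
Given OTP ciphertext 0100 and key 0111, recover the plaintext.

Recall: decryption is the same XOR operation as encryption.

Step 1: XOR ciphertext with key:
  Ciphertext: 0100
  Key:        0111
  XOR:        0011
Step 2: Plaintext = 0011 = 3 in decimal.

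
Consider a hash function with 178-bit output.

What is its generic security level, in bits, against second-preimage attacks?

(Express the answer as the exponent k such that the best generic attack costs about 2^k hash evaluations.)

Step 1: The hash has a 178-bit output.
Step 2: Second-preimage resistance means: given a specific input x, it should be infeasible to find a different y with h(y) = h(x).
With a 178-bit output, a generic search for a second preimage costs about 2^178 evaluations (each trial matches the fixed target with probability 2^-178).
Step 3: Security level = 178 bits.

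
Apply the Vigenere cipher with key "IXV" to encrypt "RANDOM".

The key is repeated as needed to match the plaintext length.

Step 1: Repeat key to match plaintext length:
  Plaintext: RANDOM
  Key:       IXVIXV
Step 2: Encrypt each letter:
  R(17) + I(8) = (17+8) mod 26 = 25 = Z
  A(0) + X(23) = (0+23) mod 26 = 23 = X
  N(13) + V(21) = (13+21) mod 26 = 8 = I
  D(3) + I(8) = (3+8) mod 26 = 11 = L
  O(14) + X(23) = (14+23) mod 26 = 11 = L
  M(12) + V(21) = (12+21) mod 26 = 7 = H
Ciphertext: ZXILLH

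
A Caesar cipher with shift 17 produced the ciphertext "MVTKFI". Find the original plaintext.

Step 1: Reverse the shift by subtracting 17 from each letter position.
  M (position 12) -> position (12-17) mod 26 = 21 -> V
  V (position 21) -> position (21-17) mod 26 = 4 -> E
  T (position 19) -> position (19-17) mod 26 = 2 -> C
  K (position 10) -> position (10-17) mod 26 = 19 -> T
  F (position 5) -> position (5-17) mod 26 = 14 -> O
  I (position 8) -> position (8-17) mod 26 = 17 -> R
Decrypted message: VECTOR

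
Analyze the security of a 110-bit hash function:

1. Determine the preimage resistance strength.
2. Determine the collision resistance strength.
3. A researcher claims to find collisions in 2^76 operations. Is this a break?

Step 1: Preimage resistance requires brute-force of 2^110 operations.
Step 2: Collision resistance (birthday bound) = 2^(110/2) = 2^55.
Step 3: The claimed attack costs 2^76 operations.
Step 4: Since 2^76 >= 2^55, the claimed attack is no faster than the generic birthday attack, so this does not break collision resistance.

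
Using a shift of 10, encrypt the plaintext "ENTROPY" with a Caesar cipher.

Step 1: For each letter, shift forward by 10 positions (mod 26).
  E (position 4) -> position (4+10) mod 26 = 14 -> O
  N (position 13) -> position (13+10) mod 26 = 23 -> X
  T (position 19) -> position (19+10) mod 26 = 3 -> D
  R (position 17) -> position (17+10) mod 26 = 1 -> B
  O (position 14) -> position (14+10) mod 26 = 24 -> Y
  P (position 15) -> position (15+10) mod 26 = 25 -> Z
  Y (position 24) -> position (24+10) mod 26 = 8 -> I
Result: OXDBYZI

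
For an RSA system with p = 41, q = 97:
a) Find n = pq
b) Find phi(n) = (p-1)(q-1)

Step 1: n = p * q = 41 * 97 = 3977.
Step 2: phi(n) = (p-1)(q-1) = 40 * 96 = 3840.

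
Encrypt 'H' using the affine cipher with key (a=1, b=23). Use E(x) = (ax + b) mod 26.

Step 1: Convert 'H' to number: x = 7.
Step 2: E(7) = (1 * 7 + 23) mod 26 = 30 mod 26 = 4.
Step 3: Convert 4 back to letter: E.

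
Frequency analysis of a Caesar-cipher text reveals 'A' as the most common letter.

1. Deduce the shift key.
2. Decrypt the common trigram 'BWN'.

Step 1: In English, 'E' is the most frequent letter (12.7%).
Step 2: The most frequent ciphertext letter is 'A' (position 0).
Step 3: Shift = (0 - 4) mod 26 = 22.
Step 4: Decrypt 'BWN' by shifting back 22:
  B -> F
  W -> A
  N -> R
Step 5: 'BWN' decrypts to 'FAR'.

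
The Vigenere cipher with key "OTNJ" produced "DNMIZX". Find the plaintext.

Step 1: Extend key: OTNJOT
Step 2: Decrypt each letter (c - k) mod 26:
  D(3) - O(14) = (3-14) mod 26 = 15 = P
  N(13) - T(19) = (13-19) mod 26 = 20 = U
  M(12) - N(13) = (12-13) mod 26 = 25 = Z
  I(8) - J(9) = (8-9) mod 26 = 25 = Z
  Z(25) - O(14) = (25-14) mod 26 = 11 = L
  X(23) - T(19) = (23-19) mod 26 = 4 = E
Plaintext: PUZZLE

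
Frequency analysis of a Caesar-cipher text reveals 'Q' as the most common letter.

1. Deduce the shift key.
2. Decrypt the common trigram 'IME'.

Step 1: In English, 'E' is the most frequent letter (12.7%).
Step 2: The most frequent ciphertext letter is 'Q' (position 16).
Step 3: Shift = (16 - 4) mod 26 = 12.
Step 4: Decrypt 'IME' by shifting back 12:
  I -> W
  M -> A
  E -> S
Step 5: 'IME' decrypts to 'WAS'.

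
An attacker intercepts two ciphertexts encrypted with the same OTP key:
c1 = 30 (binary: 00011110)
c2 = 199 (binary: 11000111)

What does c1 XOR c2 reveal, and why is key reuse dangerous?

Step 1: c1 XOR c2 = (m1 XOR k) XOR (m2 XOR k).
Step 2: By XOR associativity/commutativity: = m1 XOR m2 XOR k XOR k = m1 XOR m2.
Step 3: 00011110 XOR 11000111 = 11011001 = 217.
Step 4: The key cancels out! An attacker learns m1 XOR m2 = 217, revealing the relationship between plaintexts.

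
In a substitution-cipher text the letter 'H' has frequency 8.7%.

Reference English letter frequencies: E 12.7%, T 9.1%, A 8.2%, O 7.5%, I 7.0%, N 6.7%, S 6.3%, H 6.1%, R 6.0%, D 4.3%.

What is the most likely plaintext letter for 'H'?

Step 1: The observed frequency is 8.7%.
Step 2: Compare with English frequencies:
  E: 12.7% (difference: 4.0%)
  T: 9.1% (difference: 0.4%) <-- closest
  A: 8.2% (difference: 0.5%)
  O: 7.5% (difference: 1.2%)
  I: 7.0% (difference: 1.7%)
  N: 6.7% (difference: 2.0%)
  S: 6.3% (difference: 2.4%)
  H: 6.1% (difference: 2.6%)
  R: 6.0% (difference: 2.7%)
  D: 4.3% (difference: 4.4%)
Step 3: 'H' most likely represents 'T' (frequency 9.1%).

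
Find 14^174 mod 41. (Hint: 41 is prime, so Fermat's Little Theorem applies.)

Step 1: Since 41 is prime, by Fermat's Little Theorem: 14^40 = 1 (mod 41).
Step 2: Reduce exponent: 174 mod 40 = 14.
Step 3: So 14^174 = 14^14 (mod 41).
Step 4: 14^14 mod 41 = 9.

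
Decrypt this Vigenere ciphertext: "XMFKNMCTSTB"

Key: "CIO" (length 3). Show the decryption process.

Step 1: Key 'CIO' has length 3. Extended key: CIOCIOCIOCI
Step 2: Decrypt each position:
  X(23) - C(2) = 21 = V
  M(12) - I(8) = 4 = E
  F(5) - O(14) = 17 = R
  K(10) - C(2) = 8 = I
  N(13) - I(8) = 5 = F
  M(12) - O(14) = 24 = Y
  C(2) - C(2) = 0 = A
  T(19) - I(8) = 11 = L
  S(18) - O(14) = 4 = E
  T(19) - C(2) = 17 = R
  B(1) - I(8) = 19 = T
Plaintext: VERIFYALERT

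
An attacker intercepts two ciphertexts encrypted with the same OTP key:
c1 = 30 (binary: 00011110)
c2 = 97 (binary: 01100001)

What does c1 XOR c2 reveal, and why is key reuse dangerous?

Step 1: c1 XOR c2 = (m1 XOR k) XOR (m2 XOR k).
Step 2: By XOR associativity/commutativity: = m1 XOR m2 XOR k XOR k = m1 XOR m2.
Step 3: 00011110 XOR 01100001 = 01111111 = 127.
Step 4: The key cancels out! An attacker learns m1 XOR m2 = 127, revealing the relationship between plaintexts.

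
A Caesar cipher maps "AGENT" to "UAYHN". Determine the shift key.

Step 1: Compare first letters: A (position 0) -> U (position 20).
Step 2: Shift = (20 - 0) mod 26 = 20.
The shift value is 20.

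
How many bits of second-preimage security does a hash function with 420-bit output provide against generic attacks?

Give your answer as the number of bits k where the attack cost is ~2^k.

Step 1: The hash has a 420-bit output.
Step 2: Second-preimage resistance means: given a specific input x, it should be infeasible to find a different y with h(y) = h(x).
With a 420-bit output, a generic search for a second preimage costs about 2^420 evaluations (each trial matches the fixed target with probability 2^-420).
Step 3: Security level = 420 bits.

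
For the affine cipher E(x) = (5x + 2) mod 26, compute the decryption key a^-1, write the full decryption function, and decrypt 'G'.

Step 1: Find a^-1, the modular inverse of 5 mod 26.
Step 2: We need 5 * a^-1 = 1 (mod 26).
Step 3: 5 * 21 = 105 = 4 * 26 + 1, so a^-1 = 21.
Step 4: D(y) = 21(y - 2) mod 26.
Step 5: Apply to 'G' (y = 6): D(6) = 21 * (6 - 2) mod 26 = 21 * 4 mod 26 = 6 -> 'G'.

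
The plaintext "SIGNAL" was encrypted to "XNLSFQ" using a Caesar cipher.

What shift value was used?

Step 1: Compare first letters: S (position 18) -> X (position 23).
Step 2: Shift = (23 - 18) mod 26 = 5.
The shift value is 5.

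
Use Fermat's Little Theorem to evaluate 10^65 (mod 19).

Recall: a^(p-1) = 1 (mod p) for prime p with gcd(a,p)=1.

Step 1: Since 19 is prime, by Fermat's Little Theorem: 10^18 = 1 (mod 19).
Step 2: Reduce exponent: 65 mod 18 = 11.
Step 3: So 10^65 = 10^11 (mod 19).
Step 4: 10^11 mod 19 = 14.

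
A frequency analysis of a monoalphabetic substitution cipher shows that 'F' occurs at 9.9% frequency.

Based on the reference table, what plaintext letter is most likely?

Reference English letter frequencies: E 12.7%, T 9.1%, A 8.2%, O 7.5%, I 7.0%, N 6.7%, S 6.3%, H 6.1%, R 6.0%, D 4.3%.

Step 1: The observed frequency is 9.9%.
Step 2: Compare with English frequencies:
  E: 12.7% (difference: 2.8%)
  T: 9.1% (difference: 0.8%) <-- closest
  A: 8.2% (difference: 1.7%)
  O: 7.5% (difference: 2.4%)
  I: 7.0% (difference: 2.9%)
  N: 6.7% (difference: 3.2%)
  S: 6.3% (difference: 3.6%)
  H: 6.1% (difference: 3.8%)
  R: 6.0% (difference: 3.9%)
  D: 4.3% (difference: 5.6%)
Step 3: 'F' most likely represents 'T' (frequency 9.1%).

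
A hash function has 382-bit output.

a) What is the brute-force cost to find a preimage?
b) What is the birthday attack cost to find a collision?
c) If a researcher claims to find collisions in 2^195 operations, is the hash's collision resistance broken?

Step 1: Preimage resistance requires brute-force of 2^382 operations.
Step 2: Collision resistance (birthday bound) = 2^(382/2) = 2^191.
Step 3: The claimed attack costs 2^195 operations.
Step 4: Since 2^195 >= 2^191, the claimed attack is no faster than the generic birthday attack, so this does not break collision resistance.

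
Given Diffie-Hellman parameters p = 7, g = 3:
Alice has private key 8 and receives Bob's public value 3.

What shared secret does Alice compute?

Step 1: s = B^a mod p = 3^8 mod 7.
  3^1 mod 7 = 3
  3^2 mod 7 = (3 * 3) mod 7 = 2
  3^3 mod 7 = (2 * 3) mod 7 = 6
  3^4 mod 7 = (6 * 3) mod 7 = 4
  3^5 mod 7 = (4 * 3) mod 7 = 5
  3^6 mod 7 = (5 * 3) mod 7 = 1
  3^7 mod 7 = (1 * 3) mod 7 = 3
  3^8 mod 7 = (3 * 3) mod 7 = 2
Result: shared secret = 2.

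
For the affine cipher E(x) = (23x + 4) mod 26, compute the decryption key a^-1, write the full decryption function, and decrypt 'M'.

Step 1: Find a^-1, the modular inverse of 23 mod 26.
Step 2: We need 23 * a^-1 = 1 (mod 26).
Step 3: 23 * 17 = 391 = 15 * 26 + 1, so a^-1 = 17.
Step 4: D(y) = 17(y - 4) mod 26.
Step 5: Apply to 'M' (y = 12): D(12) = 17 * (12 - 4) mod 26 = 17 * 8 mod 26 = 6 -> 'G'.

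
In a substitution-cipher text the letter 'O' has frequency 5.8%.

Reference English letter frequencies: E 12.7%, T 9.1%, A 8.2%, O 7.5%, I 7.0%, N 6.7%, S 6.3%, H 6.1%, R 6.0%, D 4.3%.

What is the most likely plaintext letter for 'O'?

Step 1: The observed frequency is 5.8%.
Step 2: Compare with English frequencies:
  E: 12.7% (difference: 6.9%)
  T: 9.1% (difference: 3.3%)
  A: 8.2% (difference: 2.4%)
  O: 7.5% (difference: 1.7%)
  I: 7.0% (difference: 1.2%)
  N: 6.7% (difference: 0.9%)
  S: 6.3% (difference: 0.5%)
  H: 6.1% (difference: 0.3%)
  R: 6.0% (difference: 0.2%) <-- closest
  D: 4.3% (difference: 1.5%)
Step 3: 'O' most likely represents 'R' (frequency 6.0%).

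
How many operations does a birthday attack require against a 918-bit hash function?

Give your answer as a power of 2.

Step 1: The birthday paradox gives collision probability ~50% after sqrt(2^n) = 2^(n/2) hashes.
Step 2: For 918-bit output: 2^(918/2) = 2^459.
Step 3: Approximately 2^459 hash computations needed.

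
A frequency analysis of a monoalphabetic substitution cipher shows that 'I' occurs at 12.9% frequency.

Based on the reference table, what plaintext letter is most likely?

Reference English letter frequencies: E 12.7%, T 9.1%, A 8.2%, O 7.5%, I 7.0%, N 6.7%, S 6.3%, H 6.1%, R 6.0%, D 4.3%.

Step 1: The observed frequency is 12.9%.
Step 2: Compare with English frequencies:
  E: 12.7% (difference: 0.2%) <-- closest
  T: 9.1% (difference: 3.8%)
  A: 8.2% (difference: 4.7%)
  O: 7.5% (difference: 5.4%)
  I: 7.0% (difference: 5.9%)
  N: 6.7% (difference: 6.2%)
  S: 6.3% (difference: 6.6%)
  H: 6.1% (difference: 6.8%)
  R: 6.0% (difference: 6.9%)
  D: 4.3% (difference: 8.6%)
Step 3: 'I' most likely represents 'E' (frequency 12.7%).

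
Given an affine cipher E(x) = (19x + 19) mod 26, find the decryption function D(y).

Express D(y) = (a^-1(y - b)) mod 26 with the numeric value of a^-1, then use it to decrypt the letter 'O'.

Step 1: Find a^-1, the modular inverse of 19 mod 26.
Step 2: We need 19 * a^-1 = 1 (mod 26).
Step 3: 19 * 11 = 209 = 8 * 26 + 1, so a^-1 = 11.
Step 4: D(y) = 11(y - 19) mod 26.
Step 5: Apply to 'O' (y = 14): D(14) = 11 * (14 - 19) mod 26 = 11 * -5 mod 26 = 23 -> 'X'.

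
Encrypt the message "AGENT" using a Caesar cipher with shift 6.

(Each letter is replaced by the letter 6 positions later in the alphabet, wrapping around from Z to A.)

Step 1: For each letter, shift forward by 6 positions (mod 26).
  A (position 0) -> position (0+6) mod 26 = 6 -> G
  G (position 6) -> position (6+6) mod 26 = 12 -> M
  E (position 4) -> position (4+6) mod 26 = 10 -> K
  N (position 13) -> position (13+6) mod 26 = 19 -> T
  T (position 19) -> position (19+6) mod 26 = 25 -> Z
Result: GMKTZ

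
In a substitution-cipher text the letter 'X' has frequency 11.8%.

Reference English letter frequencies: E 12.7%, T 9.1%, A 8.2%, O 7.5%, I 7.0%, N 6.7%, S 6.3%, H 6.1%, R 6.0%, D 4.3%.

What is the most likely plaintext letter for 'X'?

Step 1: The observed frequency is 11.8%.
Step 2: Compare with English frequencies:
  E: 12.7% (difference: 0.9%) <-- closest
  T: 9.1% (difference: 2.7%)
  A: 8.2% (difference: 3.6%)
  O: 7.5% (difference: 4.3%)
  I: 7.0% (difference: 4.8%)
  N: 6.7% (difference: 5.1%)
  S: 6.3% (difference: 5.5%)
  H: 6.1% (difference: 5.7%)
  R: 6.0% (difference: 5.8%)
  D: 4.3% (difference: 7.5%)
Step 3: 'X' most likely represents 'E' (frequency 12.7%).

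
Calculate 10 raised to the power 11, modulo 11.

Step 1: Compute 10^11 mod 11 step by step, reducing modulo 11 at each step.
  10^1 mod 11 = 10
  10^2 mod 11 = (10 * 10) mod 11 = 1
  10^3 mod 11 = (1 * 10) mod 11 = 10
  10^4 mod 11 = (10 * 10) mod 11 = 1
  10^5 mod 11 = (1 * 10) mod 11 = 10
  10^6 mod 11 = (10 * 10) mod 11 = 1
  10^7 mod 11 = (1 * 10) mod 11 = 10
  10^8 mod 11 = (10 * 10) mod 11 = 1
  10^9 mod 11 = (1 * 10) mod 11 = 10
  10^10 mod 11 = (10 * 10) mod 11 = 1
  10^11 mod 11 = (1 * 10) mod 11 = 10
Step 2: Result = 10.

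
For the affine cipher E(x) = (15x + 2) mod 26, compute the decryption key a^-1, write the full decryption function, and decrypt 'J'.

Step 1: Find a^-1, the modular inverse of 15 mod 26.
Step 2: We need 15 * a^-1 = 1 (mod 26).
Step 3: 15 * 7 = 105 = 4 * 26 + 1, so a^-1 = 7.
Step 4: D(y) = 7(y - 2) mod 26.
Step 5: Apply to 'J' (y = 9): D(9) = 7 * (9 - 2) mod 26 = 7 * 7 mod 26 = 23 -> 'X'.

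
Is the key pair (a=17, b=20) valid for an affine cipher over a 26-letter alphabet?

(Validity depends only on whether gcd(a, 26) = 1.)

Step 1: Compute gcd(17, 26).
Step 2: gcd(17, 26) = 1.
Since gcd = 1, 17 is coprime with 26, so it is a valid key.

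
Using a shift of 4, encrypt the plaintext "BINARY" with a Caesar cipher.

Step 1: For each letter, shift forward by 4 positions (mod 26).
  B (position 1) -> position (1+4) mod 26 = 5 -> F
  I (position 8) -> position (8+4) mod 26 = 12 -> M
  N (position 13) -> position (13+4) mod 26 = 17 -> R
  A (position 0) -> position (0+4) mod 26 = 4 -> E
  R (position 17) -> position (17+4) mod 26 = 21 -> V
  Y (position 24) -> position (24+4) mod 26 = 2 -> C
Result: FMREVC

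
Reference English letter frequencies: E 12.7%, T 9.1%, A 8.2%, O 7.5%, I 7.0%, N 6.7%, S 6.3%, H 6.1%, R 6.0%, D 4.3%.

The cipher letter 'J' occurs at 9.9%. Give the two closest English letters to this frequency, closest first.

Step 1: Observed frequency of 'J' is 9.9%.
Step 2: Compute distances to each reference frequency and sort:
  T (9.1%): difference = 0.8% <-- BEST
  A (8.2%): difference = 1.7% <-- RUNNER-UP
  O (7.5%): difference = 2.4%
  E (12.7%): difference = 2.8%
  I (7.0%): difference = 2.9%
Step 3: Most likely is 'T' (9.1%, diff 0.8%); second most likely is 'A' (8.2%, diff 1.7%).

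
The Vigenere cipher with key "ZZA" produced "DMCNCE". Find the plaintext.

Step 1: Extend key: ZZAZZA
Step 2: Decrypt each letter (c - k) mod 26:
  D(3) - Z(25) = (3-25) mod 26 = 4 = E
  M(12) - Z(25) = (12-25) mod 26 = 13 = N
  C(2) - A(0) = (2-0) mod 26 = 2 = C
  N(13) - Z(25) = (13-25) mod 26 = 14 = O
  C(2) - Z(25) = (2-25) mod 26 = 3 = D
  E(4) - A(0) = (4-0) mod 26 = 4 = E
Plaintext: ENCODE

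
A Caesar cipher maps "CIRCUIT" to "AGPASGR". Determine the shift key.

Step 1: Compare first letters: C (position 2) -> A (position 0).
Step 2: Shift = (0 - 2) mod 26 = 24.
The shift value is 24.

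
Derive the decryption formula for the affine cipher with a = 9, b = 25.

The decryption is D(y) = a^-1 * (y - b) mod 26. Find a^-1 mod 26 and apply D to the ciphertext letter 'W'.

Step 1: Find a^-1, the modular inverse of 9 mod 26.
Step 2: We need 9 * a^-1 = 1 (mod 26).
Step 3: 9 * 3 = 27 = 1 * 26 + 1, so a^-1 = 3.
Step 4: D(y) = 3(y - 25) mod 26.
Step 5: Apply to 'W' (y = 22): D(22) = 3 * (22 - 25) mod 26 = 3 * -3 mod 26 = 17 -> 'R'.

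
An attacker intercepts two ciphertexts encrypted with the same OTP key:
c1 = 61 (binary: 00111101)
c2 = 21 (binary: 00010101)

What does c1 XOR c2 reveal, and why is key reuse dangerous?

Step 1: c1 XOR c2 = (m1 XOR k) XOR (m2 XOR k).
Step 2: By XOR associativity/commutativity: = m1 XOR m2 XOR k XOR k = m1 XOR m2.
Step 3: 00111101 XOR 00010101 = 00101000 = 40.
Step 4: The key cancels out! An attacker learns m1 XOR m2 = 40, revealing the relationship between plaintexts.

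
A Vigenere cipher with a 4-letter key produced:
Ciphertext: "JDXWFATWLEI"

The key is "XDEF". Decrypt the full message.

Step 1: Key 'XDEF' has length 4. Extended key: XDEFXDEFXDE
Step 2: Decrypt each position:
  J(9) - X(23) = 12 = M
  D(3) - D(3) = 0 = A
  X(23) - E(4) = 19 = T
  W(22) - F(5) = 17 = R
  F(5) - X(23) = 8 = I
  A(0) - D(3) = 23 = X
  T(19) - E(4) = 15 = P
  W(22) - F(5) = 17 = R
  L(11) - X(23) = 14 = O
  E(4) - D(3) = 1 = B
  I(8) - E(4) = 4 = E
Plaintext: MATRIXPROBE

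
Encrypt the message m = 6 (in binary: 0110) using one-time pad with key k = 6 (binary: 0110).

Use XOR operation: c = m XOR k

Step 1: Write out the XOR operation bit by bit:
  Message: 0110
  Key:     0110
  XOR:     0000
Step 2: Convert to decimal: 0000 = 0.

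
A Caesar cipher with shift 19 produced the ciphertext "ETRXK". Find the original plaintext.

Step 1: Reverse the shift by subtracting 19 from each letter position.
  E (position 4) -> position (4-19) mod 26 = 11 -> L
  T (position 19) -> position (19-19) mod 26 = 0 -> A
  R (position 17) -> position (17-19) mod 26 = 24 -> Y
  X (position 23) -> position (23-19) mod 26 = 4 -> E
  K (position 10) -> position (10-19) mod 26 = 17 -> R
Decrypted message: LAYER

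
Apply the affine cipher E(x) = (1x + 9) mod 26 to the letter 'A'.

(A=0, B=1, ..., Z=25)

Step 1: Convert 'A' to number: x = 0.
Step 2: E(0) = (1 * 0 + 9) mod 26 = 9 mod 26 = 9.
Step 3: Convert 9 back to letter: J.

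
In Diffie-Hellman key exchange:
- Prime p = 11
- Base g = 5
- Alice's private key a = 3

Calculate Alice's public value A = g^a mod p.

Step 1: A = g^a mod p = 5^3 mod 11.
  5^1 mod 11 = 5
  5^2 mod 11 = (5 * 5) mod 11 = 3
  5^3 mod 11 = (3 * 5) mod 11 = 4
Result: A = 4.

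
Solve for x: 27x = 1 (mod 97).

Step 1: We need x such that 27 * x = 1 (mod 97).
Step 2: Using the extended Euclidean algorithm or trial:
  27 * 18 = 486 = 5 * 97 + 1.
Step 3: Since 486 mod 97 = 1, the inverse is x = 18.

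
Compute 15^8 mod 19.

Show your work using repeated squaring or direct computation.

Step 1: Compute 15^8 mod 19 step by step, reducing modulo 19 at each step.
  15^1 mod 19 = 15
  15^2 mod 19 = (15 * 15) mod 19 = 16
  15^3 mod 19 = (16 * 15) mod 19 = 12
  15^4 mod 19 = (12 * 15) mod 19 = 9
  15^5 mod 19 = (9 * 15) mod 19 = 2
  15^6 mod 19 = (2 * 15) mod 19 = 11
  15^7 mod 19 = (11 * 15) mod 19 = 13
  15^8 mod 19 = (13 * 15) mod 19 = 5
Step 2: Result = 5.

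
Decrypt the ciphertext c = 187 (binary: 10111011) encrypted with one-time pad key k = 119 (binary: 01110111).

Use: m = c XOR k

Step 1: XOR ciphertext with key:
  Ciphertext: 10111011
  Key:        01110111
  XOR:        11001100
Step 2: Plaintext = 11001100 = 204 in decimal.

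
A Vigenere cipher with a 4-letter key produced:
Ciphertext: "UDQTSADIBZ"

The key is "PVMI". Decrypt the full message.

Step 1: Key 'PVMI' has length 4. Extended key: PVMIPVMIPV
Step 2: Decrypt each position:
  U(20) - P(15) = 5 = F
  D(3) - V(21) = 8 = I
  Q(16) - M(12) = 4 = E
  T(19) - I(8) = 11 = L
  S(18) - P(15) = 3 = D
  A(0) - V(21) = 5 = F
  D(3) - M(12) = 17 = R
  I(8) - I(8) = 0 = A
  B(1) - P(15) = 12 = M
  Z(25) - V(21) = 4 = E
Plaintext: FIELDFRAME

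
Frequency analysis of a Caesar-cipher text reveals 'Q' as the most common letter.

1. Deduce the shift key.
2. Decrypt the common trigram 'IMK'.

Step 1: In English, 'E' is the most frequent letter (12.7%).
Step 2: The most frequent ciphertext letter is 'Q' (position 16).
Step 3: Shift = (16 - 4) mod 26 = 12.
Step 4: Decrypt 'IMK' by shifting back 12:
  I -> W
  M -> A
  K -> Y
Step 5: 'IMK' decrypts to 'WAY'.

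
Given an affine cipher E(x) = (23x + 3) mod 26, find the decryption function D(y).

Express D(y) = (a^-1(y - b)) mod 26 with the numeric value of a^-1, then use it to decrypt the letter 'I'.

Step 1: Find a^-1, the modular inverse of 23 mod 26.
Step 2: We need 23 * a^-1 = 1 (mod 26).
Step 3: 23 * 17 = 391 = 15 * 26 + 1, so a^-1 = 17.
Step 4: D(y) = 17(y - 3) mod 26.
Step 5: Apply to 'I' (y = 8): D(8) = 17 * (8 - 3) mod 26 = 17 * 5 mod 26 = 7 -> 'H'.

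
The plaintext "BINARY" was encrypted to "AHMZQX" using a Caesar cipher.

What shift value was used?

Step 1: Compare first letters: B (position 1) -> A (position 0).
Step 2: Shift = (0 - 1) mod 26 = 25.
The shift value is 25.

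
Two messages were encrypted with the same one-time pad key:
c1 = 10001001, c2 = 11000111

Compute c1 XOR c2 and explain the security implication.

Step 1: c1 XOR c2 = (m1 XOR k) XOR (m2 XOR k).
Step 2: By XOR associativity/commutativity: = m1 XOR m2 XOR k XOR k = m1 XOR m2.
Step 3: 10001001 XOR 11000111 = 01001110 = 78.
Step 4: The key cancels out! An attacker learns m1 XOR m2 = 78, revealing the relationship between plaintexts.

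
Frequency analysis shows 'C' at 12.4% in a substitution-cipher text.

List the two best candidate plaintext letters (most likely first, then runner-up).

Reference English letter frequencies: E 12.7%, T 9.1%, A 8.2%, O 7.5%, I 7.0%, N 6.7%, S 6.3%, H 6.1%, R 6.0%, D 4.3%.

Step 1: Observed frequency of 'C' is 12.4%.
Step 2: Compute distances to each reference frequency and sort:
  E (12.7%): difference = 0.3% <-- BEST
  T (9.1%): difference = 3.3% <-- RUNNER-UP
  A (8.2%): difference = 4.2%
  O (7.5%): difference = 4.9%
  I (7.0%): difference = 5.4%
Step 3: Most likely is 'E' (12.7%, diff 0.3%); second most likely is 'T' (9.1%, diff 3.3%).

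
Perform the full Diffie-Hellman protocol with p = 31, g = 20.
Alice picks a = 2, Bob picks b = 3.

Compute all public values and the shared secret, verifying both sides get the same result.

Step 1: A = g^a mod p = 20^2 mod 31 = 28.
Step 2: B = g^b mod p = 20^3 mod 31 = 2.
Step 3: Alice computes s = B^a mod p = 2^2 mod 31 = 4.
Step 4: Bob computes s = A^b mod p = 28^3 mod 31 = 4.
Both sides agree: shared secret = 4.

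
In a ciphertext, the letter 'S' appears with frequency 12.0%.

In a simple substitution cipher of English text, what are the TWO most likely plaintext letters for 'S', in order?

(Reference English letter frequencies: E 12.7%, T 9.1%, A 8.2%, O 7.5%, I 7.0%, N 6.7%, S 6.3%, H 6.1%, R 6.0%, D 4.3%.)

Step 1: Observed frequency of 'S' is 12.0%.
Step 2: Compute distances to each reference frequency and sort:
  E (12.7%): difference = 0.7% <-- BEST
  T (9.1%): difference = 2.9% <-- RUNNER-UP
  A (8.2%): difference = 3.8%
  O (7.5%): difference = 4.5%
  I (7.0%): difference = 5.0%
Step 3: Most likely is 'E' (12.7%, diff 0.7%); second most likely is 'T' (9.1%, diff 2.9%).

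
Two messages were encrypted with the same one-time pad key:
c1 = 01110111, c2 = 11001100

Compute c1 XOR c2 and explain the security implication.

Step 1: c1 XOR c2 = (m1 XOR k) XOR (m2 XOR k).
Step 2: By XOR associativity/commutativity: = m1 XOR m2 XOR k XOR k = m1 XOR m2.
Step 3: 01110111 XOR 11001100 = 10111011 = 187.
Step 4: The key cancels out! An attacker learns m1 XOR m2 = 187, revealing the relationship between plaintexts.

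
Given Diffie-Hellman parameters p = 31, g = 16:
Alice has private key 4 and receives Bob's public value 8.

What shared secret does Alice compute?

Step 1: s = B^a mod p = 8^4 mod 31.
  8^1 mod 31 = 8
  8^2 mod 31 = (8 * 8) mod 31 = 2
  8^3 mod 31 = (2 * 8) mod 31 = 16
  8^4 mod 31 = (16 * 8) mod 31 = 4
Result: shared secret = 4.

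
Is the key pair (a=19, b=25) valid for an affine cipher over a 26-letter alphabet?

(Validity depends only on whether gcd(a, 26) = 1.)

Step 1: Compute gcd(19, 26).
Step 2: gcd(19, 26) = 1.
Since gcd = 1, 19 is coprime with 26, so it is a valid key.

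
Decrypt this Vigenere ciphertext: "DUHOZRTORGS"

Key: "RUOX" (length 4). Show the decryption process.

Step 1: Key 'RUOX' has length 4. Extended key: RUOXRUOXRUO
Step 2: Decrypt each position:
  D(3) - R(17) = 12 = M
  U(20) - U(20) = 0 = A
  H(7) - O(14) = 19 = T
  O(14) - X(23) = 17 = R
  Z(25) - R(17) = 8 = I
  R(17) - U(20) = 23 = X
  T(19) - O(14) = 5 = F
  O(14) - X(23) = 17 = R
  R(17) - R(17) = 0 = A
  G(6) - U(20) = 12 = M
  S(18) - O(14) = 4 = E
Plaintext: MATRIXFRAME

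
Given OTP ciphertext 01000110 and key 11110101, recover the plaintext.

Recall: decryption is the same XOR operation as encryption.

Step 1: XOR ciphertext with key:
  Ciphertext: 01000110
  Key:        11110101
  XOR:        10110011
Step 2: Plaintext = 10110011 = 179 in decimal.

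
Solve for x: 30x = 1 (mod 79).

Step 1: We need x such that 30 * x = 1 (mod 79).
Step 2: Using the extended Euclidean algorithm or trial:
  30 * 29 = 870 = 11 * 79 + 1.
Step 3: Since 870 mod 79 = 1, the inverse is x = 29.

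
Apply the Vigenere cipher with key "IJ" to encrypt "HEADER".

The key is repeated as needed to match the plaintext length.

Step 1: Repeat key to match plaintext length:
  Plaintext: HEADER
  Key:       IJIJIJ
Step 2: Encrypt each letter:
  H(7) + I(8) = (7+8) mod 26 = 15 = P
  E(4) + J(9) = (4+9) mod 26 = 13 = N
  A(0) + I(8) = (0+8) mod 26 = 8 = I
  D(3) + J(9) = (3+9) mod 26 = 12 = M
  E(4) + I(8) = (4+8) mod 26 = 12 = M
  R(17) + J(9) = (17+9) mod 26 = 0 = A
Ciphertext: PNIMMA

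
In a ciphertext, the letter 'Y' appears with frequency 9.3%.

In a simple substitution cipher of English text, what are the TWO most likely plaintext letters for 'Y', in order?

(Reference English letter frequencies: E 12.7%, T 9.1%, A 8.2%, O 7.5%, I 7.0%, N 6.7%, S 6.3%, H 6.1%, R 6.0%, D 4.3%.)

Step 1: Observed frequency of 'Y' is 9.3%.
Step 2: Compute distances to each reference frequency and sort:
  T (9.1%): difference = 0.2% <-- BEST
  A (8.2%): difference = 1.1% <-- RUNNER-UP
  O (7.5%): difference = 1.8%
  I (7.0%): difference = 2.3%
  N (6.7%): difference = 2.6%
Step 3: Most likely is 'T' (9.1%, diff 0.2%); second most likely is 'A' (8.2%, diff 1.1%).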